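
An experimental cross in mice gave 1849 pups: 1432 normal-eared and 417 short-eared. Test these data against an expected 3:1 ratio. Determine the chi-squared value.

5.906

Under the 3:1 hypothesis (Σ ratio = 4, N = 1849):
  normal-eared: 1849 × 3/4 = 1386.75
  short-eared: 1849 × 1/4 = 462.25
χ² = Σ (O − E)² / E
  normal-eared: (1432 − 1386.75)² / 1386.75 = 1.4765
  short-eared: (417 − 462.25)² / 462.25 = 4.4296
χ² = 1.4765 + 4.4296 = 5.9061 ≈ 5.906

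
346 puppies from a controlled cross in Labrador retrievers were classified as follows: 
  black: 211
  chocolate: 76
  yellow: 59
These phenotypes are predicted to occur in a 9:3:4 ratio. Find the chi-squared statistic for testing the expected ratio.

12.028

Under the 9:3:4 hypothesis (Σ ratio = 16, N = 346):
  black: 346 × 9/16 = 194.625
  chocolate: 346 × 3/16 = 64.875
  yellow: 346 × 4/16 = 86.5
χ² = Σ (O − E)² / E
  black: (211 − 194.625)² / 194.625 = 1.3777
  chocolate: (76 − 64.875)² / 64.875 = 1.9078
  yellow: (59 − 86.5)² / 86.5 = 8.7428
χ² = 1.3777 + 1.9078 + 8.7428 = 12.0283 ≈ 12.028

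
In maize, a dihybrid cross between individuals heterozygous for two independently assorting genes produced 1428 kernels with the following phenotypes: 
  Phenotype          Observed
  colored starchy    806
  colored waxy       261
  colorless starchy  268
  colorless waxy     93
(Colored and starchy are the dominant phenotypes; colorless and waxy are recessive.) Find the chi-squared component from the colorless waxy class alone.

A dihybrid F₂ with independent assortment and complete dominance at both loci gives a 9:3:3:1 phenotypic ratio.
Expected counts for N = 1428 under a 9:3:3:1 ratio (total parts = 16):
  colored starchy: 1428 × 9/16 = 803.25
  colored waxy: 1428 × 3/16 = 267.75
  colorless starchy: 1428 × 3/16 = 267.75
  colorless waxy: 1428 × 1/16 = 89.25
Contribution of colorless waxy: (93 − 89.25)² / 89.25 = 0.1576

0.158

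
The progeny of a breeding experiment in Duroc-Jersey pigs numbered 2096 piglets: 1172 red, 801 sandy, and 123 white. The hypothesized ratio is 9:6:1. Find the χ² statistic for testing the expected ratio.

Expected counts for N = 2096 under a 9:6:1 ratio (total parts = 16):
  red: 2096 × 9/16 = 1179
  sandy: 2096 × 6/16 = 786
  white: 2096 × 1/16 = 131
χ² = Σ (O − E)² / E
  red: (1172 − 1179)² / 1179 = 0.0416
  sandy: (801 − 786)² / 786 = 0.2863
  white: (123 − 131)² / 131 = 0.4885
χ² = 0.0416 + 0.2863 + 0.4885 = 0.8164 ≈ 0.816

0.816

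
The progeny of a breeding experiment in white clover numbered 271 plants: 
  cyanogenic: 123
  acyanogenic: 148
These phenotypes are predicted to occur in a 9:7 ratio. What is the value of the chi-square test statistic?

The 9:7 ratio has 16 parts, so with N = 271 the expected counts are:
  cyanogenic: 271 × 9/16 = 152.4375
  acyanogenic: 271 × 7/16 = 118.5625
χ² = Σ (O − E)² / E
  cyanogenic: (123 − 152.4375)² / 152.4375 = 5.6847
  acyanogenic: (148 − 118.5625)² / 118.5625 = 7.3089
χ² = 5.6847 + 7.3089 = 12.9936 ≈ 12.994

12.994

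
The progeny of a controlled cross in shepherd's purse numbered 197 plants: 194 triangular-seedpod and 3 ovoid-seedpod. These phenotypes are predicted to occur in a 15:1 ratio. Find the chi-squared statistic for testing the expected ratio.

7.513

The 15:1 ratio has 16 parts, so with N = 197 the expected counts are:
  triangular-seedpod: 197 × 15/16 = 184.6875
  ovoid-seedpod: 197 × 1/16 = 12.3125
χ² = Σ (O − E)² / E
  triangular-seedpod: (194 − 184.6875)² / 184.6875 = 0.4696
  ovoid-seedpod: (3 − 12.3125)² / 12.3125 = 7.0435
χ² = 0.4696 + 7.0435 = 7.5131 ≈ 7.513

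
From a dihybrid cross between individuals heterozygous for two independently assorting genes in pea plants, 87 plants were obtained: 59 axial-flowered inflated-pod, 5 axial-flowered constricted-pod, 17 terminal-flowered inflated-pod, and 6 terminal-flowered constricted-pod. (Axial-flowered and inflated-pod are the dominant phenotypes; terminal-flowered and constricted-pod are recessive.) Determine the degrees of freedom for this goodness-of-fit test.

3

A dihybrid F₂ with independent assortment and complete dominance at both loci gives a 9:3:3:1 phenotypic ratio.
A goodness-of-fit test with 4 phenotype classes has df = 4 − 1 = 3.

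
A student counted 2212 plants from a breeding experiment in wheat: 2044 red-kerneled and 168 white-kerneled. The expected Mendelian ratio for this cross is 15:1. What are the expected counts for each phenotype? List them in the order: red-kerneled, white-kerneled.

2073.75, 138.25

The 15:1 ratio has 16 parts, so with N = 2212 the expected counts are:
  red-kerneled: 2212 × 15/16 = 2073.75
  white-kerneled: 2212 × 1/16 = 138.25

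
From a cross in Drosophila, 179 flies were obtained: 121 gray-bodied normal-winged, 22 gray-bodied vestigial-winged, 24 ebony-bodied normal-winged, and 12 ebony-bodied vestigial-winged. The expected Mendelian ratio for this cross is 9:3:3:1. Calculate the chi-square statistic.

Under the 9:3:3:1 hypothesis (Σ ratio = 16, N = 179):
  gray-bodied normal-winged: 179 × 9/16 = 100.6875
  gray-bodied vestigial-winged: 179 × 3/16 = 33.5625
  ebony-bodied normal-winged: 179 × 3/16 = 33.5625
  ebony-bodied vestigial-winged: 179 × 1/16 = 11.1875
χ² = Σ (O − E)² / E
  gray-bodied normal-winged: (121 − 100.6875)² / 100.6875 = 4.0978
  gray-bodied vestigial-winged: (22 − 33.5625)² / 33.5625 = 3.9834
  ebony-bodied normal-winged: (24 − 33.5625)² / 33.5625 = 2.7245
  ebony-bodied vestigial-winged: (12 − 11.1875)² / 11.1875 = 0.0590
χ² = 4.0978 + 3.9834 + 2.7245 + 0.0590 = 10.8647 ≈ 10.865

10.865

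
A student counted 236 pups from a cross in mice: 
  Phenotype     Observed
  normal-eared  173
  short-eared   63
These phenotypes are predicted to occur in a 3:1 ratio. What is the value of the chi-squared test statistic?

The 3:1 ratio has 4 parts, so with N = 236 the expected counts are:
  normal-eared: 236 × 3/4 = 177
  short-eared: 236 × 1/4 = 59
χ² = Σ (O − E)² / E
  normal-eared: (173 − 177)² / 177 = 0.0904
  short-eared: (63 − 59)² / 59 = 0.2712
χ² = 0.0904 + 0.2712 = 0.3616 ≈ 0.362

0.362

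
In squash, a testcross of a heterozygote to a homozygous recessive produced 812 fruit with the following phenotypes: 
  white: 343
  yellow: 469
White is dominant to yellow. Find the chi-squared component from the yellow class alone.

A testcross of a heterozygote (Aa × aa) gives a 1:1 phenotypic ratio.
Under the 1:1 hypothesis (Σ ratio = 2, N = 812):
  white: 812 × 1/2 = 406
  yellow: 812 × 1/2 = 406
Contribution of yellow: (469 − 406)² / 406 = 9.7759

9.776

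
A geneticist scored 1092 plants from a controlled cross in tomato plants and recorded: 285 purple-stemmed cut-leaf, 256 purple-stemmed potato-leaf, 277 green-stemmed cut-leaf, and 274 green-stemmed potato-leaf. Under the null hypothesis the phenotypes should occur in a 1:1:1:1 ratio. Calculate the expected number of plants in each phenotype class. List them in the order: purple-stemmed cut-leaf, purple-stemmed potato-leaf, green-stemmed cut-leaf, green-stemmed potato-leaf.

The 1:1:1:1 ratio has 4 parts, so with N = 1092 the expected counts are:
  purple-stemmed cut-leaf: 1092 × 1/4 = 273
  purple-stemmed potato-leaf: 1092 × 1/4 = 273
  green-stemmed cut-leaf: 1092 × 1/4 = 273
  green-stemmed potato-leaf: 1092 × 1/4 = 273

273, 273, 273, 273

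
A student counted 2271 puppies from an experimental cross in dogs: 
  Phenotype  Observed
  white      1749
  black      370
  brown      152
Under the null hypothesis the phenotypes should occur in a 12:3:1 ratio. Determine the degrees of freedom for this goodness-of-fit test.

2

A goodness-of-fit test with 3 phenotype classes has df = 3 − 1 = 2.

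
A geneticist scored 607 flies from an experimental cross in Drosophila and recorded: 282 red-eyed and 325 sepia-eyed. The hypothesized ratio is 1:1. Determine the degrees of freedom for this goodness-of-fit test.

1

A goodness-of-fit test with 2 phenotype classes has df = 2 − 1 = 1.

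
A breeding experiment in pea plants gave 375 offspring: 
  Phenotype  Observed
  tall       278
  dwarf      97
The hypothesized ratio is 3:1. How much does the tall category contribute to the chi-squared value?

0.038

Expected counts for N = 375 under a 3:1 ratio (total parts = 4):
  tall: 375 × 3/4 = 281.25
  dwarf: 375 × 1/4 = 93.75
Contribution of tall: (278 − 281.25)² / 281.25 = 0.0376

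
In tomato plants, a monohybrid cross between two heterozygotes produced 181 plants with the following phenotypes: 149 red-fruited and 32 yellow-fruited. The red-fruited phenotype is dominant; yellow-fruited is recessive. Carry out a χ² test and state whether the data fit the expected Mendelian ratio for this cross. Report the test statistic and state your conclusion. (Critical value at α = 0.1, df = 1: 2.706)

5.173; not consistent

For a monohybrid cross between heterozygotes with complete dominance, the expected phenotypic ratio is 3:1.
Under the 3:1 hypothesis (Σ ratio = 4, N = 181):
  red-fruited: 181 × 3/4 = 135.75
  yellow-fruited: 181 × 1/4 = 45.25
χ² = Σ (O − E)² / E
  red-fruited: (149 − 135.75)² / 135.75 = 1.2933
  yellow-fruited: (32 − 45.25)² / 45.25 = 3.8798
χ² = 1.2933 + 3.8798 = 5.1731 ≈ 5.173
Degrees of freedom = 2 − 1 = 1; critical value at α = 0.1 is 2.706.
Since 5.173 > 2.706, we reject the null hypothesis — the data do not fit the 3:1 ratio.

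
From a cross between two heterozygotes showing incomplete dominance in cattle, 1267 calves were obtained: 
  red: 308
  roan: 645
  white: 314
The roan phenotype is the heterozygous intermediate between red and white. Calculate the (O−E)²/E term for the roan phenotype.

0.209

With incomplete dominance, a heterozygote × heterozygote cross gives a 1:2:1 phenotypic ratio.
Under the 1:2:1 hypothesis (Σ ratio = 4, N = 1267):
  red: 1267 × 1/4 = 316.75
  roan: 1267 × 2/4 = 633.5
  white: 1267 × 1/4 = 316.75
Contribution of roan: (645 − 633.5)² / 633.5 = 0.2088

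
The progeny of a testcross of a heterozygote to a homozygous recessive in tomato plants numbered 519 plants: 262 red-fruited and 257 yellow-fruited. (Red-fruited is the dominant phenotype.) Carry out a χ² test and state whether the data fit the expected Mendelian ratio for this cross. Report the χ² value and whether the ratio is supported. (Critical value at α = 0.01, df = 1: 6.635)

0.048; consistent

A testcross of a heterozygote (Aa × aa) gives a 1:1 phenotypic ratio.
Expected counts for N = 519 under a 1:1 ratio (total parts = 2):
  red-fruited: 519 × 1/2 = 259.5
  yellow-fruited: 519 × 1/2 = 259.5
χ² = Σ (O − E)² / E
  red-fruited: (262 − 259.5)² / 259.5 = 0.0241
  yellow-fruited: (257 − 259.5)² / 259.5 = 0.0241
χ² = 0.0241 + 0.0241 = 0.0482 ≈ 0.048
Degrees of freedom = 2 − 1 = 1; critical value at α = 0.01 is 6.635.
Since 0.048 < 6.635, we fail to reject the null hypothesis — the data are consistent with the 1:1 ratio.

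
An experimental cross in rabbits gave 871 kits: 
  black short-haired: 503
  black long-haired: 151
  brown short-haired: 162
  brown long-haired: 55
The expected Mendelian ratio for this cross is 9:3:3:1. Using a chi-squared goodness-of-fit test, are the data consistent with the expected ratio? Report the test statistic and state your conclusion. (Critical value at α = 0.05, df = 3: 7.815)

1.293; consistent

Total ratio parts = 16. Expected numbers out of 871:
  black short-haired: 871 × 9/16 = 489.9375
  black long-haired: 871 × 3/16 = 163.3125
  brown short-haired: 871 × 3/16 = 163.3125
  brown long-haired: 871 × 1/16 = 54.4375
χ² = Σ (O − E)² / E
  black short-haired: (503 − 489.9375)² / 489.9375 = 0.3483
  black long-haired: (151 − 163.3125)² / 163.3125 = 0.9283
  brown short-haired: (162 − 163.3125)² / 163.3125 = 0.0105
  brown long-haired: (55 − 54.4375)² / 54.4375 = 0.0058
χ² = 0.3483 + 0.9283 + 0.0105 + 0.0058 = 1.2929 ≈ 1.293
Degrees of freedom = 4 − 1 = 3; critical value at α = 0.05 is 7.815.
Since 1.293 < 7.815, we fail to reject the null hypothesis — the data are consistent with the 9:3:3:1 ratio.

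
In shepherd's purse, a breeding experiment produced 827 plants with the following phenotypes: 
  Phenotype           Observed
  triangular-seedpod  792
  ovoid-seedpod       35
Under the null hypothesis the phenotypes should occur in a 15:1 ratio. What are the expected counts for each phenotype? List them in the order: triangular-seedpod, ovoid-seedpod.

Total ratio parts = 16. Expected numbers out of 827:
  triangular-seedpod: 827 × 15/16 = 775.3125
  ovoid-seedpod: 827 × 1/16 = 51.6875

775.3125, 51.6875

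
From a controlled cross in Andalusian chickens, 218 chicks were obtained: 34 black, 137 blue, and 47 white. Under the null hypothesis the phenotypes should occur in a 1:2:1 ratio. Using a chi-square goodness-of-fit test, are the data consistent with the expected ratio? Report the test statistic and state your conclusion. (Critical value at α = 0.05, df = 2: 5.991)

15.936; not consistent

The 1:2:1 ratio has 4 parts, so with N = 218 the expected counts are:
  black: 218 × 1/4 = 54.5
  blue: 218 × 2/4 = 109
  white: 218 × 1/4 = 54.5
χ² = Σ (O − E)² / E
  black: (34 − 54.5)² / 54.5 = 7.7110
  blue: (137 − 109)² / 109 = 7.1927
  white: (47 − 54.5)² / 54.5 = 1.0321
χ² = 7.7110 + 7.1927 + 1.0321 = 15.9358 ≈ 15.936
Degrees of freedom = 3 − 1 = 2; critical value at α = 0.05 is 5.991.
Since 15.936 > 5.991, we reject the null hypothesis — the data do not fit the 1:2:1 ratio.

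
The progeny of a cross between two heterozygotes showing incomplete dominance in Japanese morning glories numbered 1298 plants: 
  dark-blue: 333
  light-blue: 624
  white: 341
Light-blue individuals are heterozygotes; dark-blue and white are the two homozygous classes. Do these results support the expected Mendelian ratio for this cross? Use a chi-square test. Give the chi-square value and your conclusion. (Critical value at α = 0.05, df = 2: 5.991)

2.025; consistent

With incomplete dominance, a heterozygote × heterozygote cross gives a 1:2:1 phenotypic ratio.
Expected counts for N = 1298 under a 1:2:1 ratio (total parts = 4):
  dark-blue: 1298 × 1/4 = 324.5
  light-blue: 1298 × 2/4 = 649
  white: 1298 × 1/4 = 324.5
χ² = Σ (O − E)² / E
  dark-blue: (333 − 324.5)² / 324.5 = 0.2227
  light-blue: (624 − 649)² / 649 = 0.9630
  white: (341 − 324.5)² / 324.5 = 0.8390
χ² = 0.2227 + 0.9630 + 0.8390 = 2.0247 ≈ 2.025
Degrees of freedom = 3 − 1 = 2; critical value at α = 0.05 is 5.991.
Since 2.025 < 5.991, we fail to reject the null hypothesis — the data are consistent with the 1:2:1 ratio.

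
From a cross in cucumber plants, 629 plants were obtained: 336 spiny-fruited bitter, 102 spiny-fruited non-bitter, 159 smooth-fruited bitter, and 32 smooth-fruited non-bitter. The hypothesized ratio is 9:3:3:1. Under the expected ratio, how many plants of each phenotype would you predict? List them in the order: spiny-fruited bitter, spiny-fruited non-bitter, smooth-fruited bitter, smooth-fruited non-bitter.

353.8125, 117.9375, 117.9375, 39.3125

Under the 9:3:3:1 hypothesis (Σ ratio = 16, N = 629):
  spiny-fruited bitter: 629 × 9/16 = 353.8125
  spiny-fruited non-bitter: 629 × 3/16 = 117.9375
  smooth-fruited bitter: 629 × 3/16 = 117.9375
  smooth-fruited non-bitter: 629 × 1/16 = 39.3125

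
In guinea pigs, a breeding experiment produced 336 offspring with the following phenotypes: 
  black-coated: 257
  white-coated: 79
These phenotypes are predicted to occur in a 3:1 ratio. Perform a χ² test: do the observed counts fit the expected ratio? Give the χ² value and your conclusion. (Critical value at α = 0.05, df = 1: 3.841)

The 3:1 ratio has 4 parts, so with N = 336 the expected counts are:
  black-coated: 336 × 3/4 = 252
  white-coated: 336 × 1/4 = 84
χ² = Σ (O − E)² / E
  black-coated: (257 − 252)² / 252 = 0.0992
  white-coated: (79 − 84)² / 84 = 0.2976
χ² = 0.0992 + 0.2976 = 0.3968 ≈ 0.397
Degrees of freedom = 2 − 1 = 1; critical value at α = 0.05 is 3.841.
Since 0.397 < 3.841, we fail to reject the null hypothesis — the data are consistent with the 3:1 ratio.

0.397; consistent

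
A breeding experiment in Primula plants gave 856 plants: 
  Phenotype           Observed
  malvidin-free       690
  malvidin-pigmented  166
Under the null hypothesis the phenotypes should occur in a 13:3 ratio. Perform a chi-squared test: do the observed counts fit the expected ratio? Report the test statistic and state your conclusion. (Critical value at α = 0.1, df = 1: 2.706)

0.232; consistent

Under the 13:3 hypothesis (Σ ratio = 16, N = 856):
  malvidin-free: 856 × 13/16 = 695.5
  malvidin-pigmented: 856 × 3/16 = 160.5
χ² = Σ (O − E)² / E
  malvidin-free: (690 − 695.5)² / 695.5 = 0.0435
  malvidin-pigmented: (166 − 160.5)² / 160.5 = 0.1885
χ² = 0.0435 + 0.1885 = 0.232
Degrees of freedom = 2 − 1 = 1; critical value at α = 0.1 is 2.706.
Since 0.232 < 2.706, we fail to reject the null hypothesis — the data are consistent with the 13:3 ratio.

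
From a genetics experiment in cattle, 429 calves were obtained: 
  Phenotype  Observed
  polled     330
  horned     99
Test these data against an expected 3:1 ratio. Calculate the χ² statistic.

The 3:1 ratio has 4 parts, so with N = 429 the expected counts are:
  polled: 429 × 3/4 = 321.75
  horned: 429 × 1/4 = 107.25
χ² = Σ (O − E)² / E
  polled: (330 − 321.75)² / 321.75 = 0.2115
  horned: (99 − 107.25)² / 107.25 = 0.6346
χ² = 0.2115 + 0.6346 = 0.8461 ≈ 0.846

0.846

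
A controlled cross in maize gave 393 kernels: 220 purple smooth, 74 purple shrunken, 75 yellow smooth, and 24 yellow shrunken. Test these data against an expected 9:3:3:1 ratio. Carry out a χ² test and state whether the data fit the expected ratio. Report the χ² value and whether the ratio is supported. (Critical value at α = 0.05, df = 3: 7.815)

Total ratio parts = 16. Expected numbers out of 393:
  purple smooth: 393 × 9/16 = 221.0625
  purple shrunken: 393 × 3/16 = 73.6875
  yellow smooth: 393 × 3/16 = 73.6875
  yellow shrunken: 393 × 1/16 = 24.5625
χ² = Σ (O − E)² / E
  purple smooth: (220 − 221.0625)² / 221.0625 = 0.0051
  purple shrunken: (74 − 73.6875)² / 73.6875 = 0.0013
  yellow smooth: (75 − 73.6875)² / 73.6875 = 0.0234
  yellow shrunken: (24 − 24.5625)² / 24.5625 = 0.0129
χ² = 0.0051 + 0.0013 + 0.0234 + 0.0129 = 0.0427 ≈ 0.043
Degrees of freedom = 4 − 1 = 3; critical value at α = 0.05 is 7.815.
Since 0.043 < 7.815, we fail to reject the null hypothesis — the data are consistent with the 9:3:3:1 ratio.

0.043; consistent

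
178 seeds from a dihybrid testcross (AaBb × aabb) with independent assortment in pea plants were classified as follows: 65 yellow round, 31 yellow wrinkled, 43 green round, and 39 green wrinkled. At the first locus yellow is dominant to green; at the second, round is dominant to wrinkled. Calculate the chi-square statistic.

A dihybrid testcross with independent assortment gives a 1:1:1:1 ratio.
Under the 1:1:1:1 hypothesis (Σ ratio = 4, N = 178):
  yellow round: 178 × 1/4 = 44.5
  yellow wrinkled: 178 × 1/4 = 44.5
  green round: 178 × 1/4 = 44.5
  green wrinkled: 178 × 1/4 = 44.5
χ² = Σ (O − E)² / E
  yellow round: (65 − 44.5)² / 44.5 = 9.4438
  yellow wrinkled: (31 − 44.5)² / 44.5 = 4.0955
  green round: (43 − 44.5)² / 44.5 = 0.0506
  green wrinkled: (39 − 44.5)² / 44.5 = 0.6798
χ² = 9.4438 + 4.0955 + 0.0506 + 0.6798 = 14.2697 ≈ 14.270

14.270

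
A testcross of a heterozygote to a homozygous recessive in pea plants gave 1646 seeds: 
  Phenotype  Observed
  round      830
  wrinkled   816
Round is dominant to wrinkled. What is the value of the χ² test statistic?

A testcross of a heterozygote (Aa × aa) gives a 1:1 phenotypic ratio.
Under the 1:1 hypothesis (Σ ratio = 2, N = 1646):
  round: 1646 × 1/2 = 823
  wrinkled: 1646 × 1/2 = 823
χ² = Σ (O − E)² / E
  round: (830 − 823)² / 823 = 0.0595
  wrinkled: (816 − 823)² / 823 = 0.0595
χ² = 0.0595 + 0.0595 = 0.119

0.119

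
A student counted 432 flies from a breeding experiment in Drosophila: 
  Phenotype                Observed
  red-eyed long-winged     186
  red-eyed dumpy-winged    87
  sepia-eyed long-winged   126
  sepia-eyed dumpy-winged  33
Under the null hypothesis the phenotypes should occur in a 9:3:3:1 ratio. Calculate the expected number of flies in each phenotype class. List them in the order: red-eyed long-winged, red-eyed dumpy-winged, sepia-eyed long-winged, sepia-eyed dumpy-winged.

243, 81, 81, 27

The 9:3:3:1 ratio has 16 parts, so with N = 432 the expected counts are:
  red-eyed long-winged: 432 × 9/16 = 243
  red-eyed dumpy-winged: 432 × 3/16 = 81
  sepia-eyed long-winged: 432 × 3/16 = 81
  sepia-eyed dumpy-winged: 432 × 1/16 = 27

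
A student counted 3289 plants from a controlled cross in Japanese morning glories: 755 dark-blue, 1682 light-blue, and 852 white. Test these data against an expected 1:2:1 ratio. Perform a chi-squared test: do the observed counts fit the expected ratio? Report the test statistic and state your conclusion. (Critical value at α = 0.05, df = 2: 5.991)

7.432; not consistent

Expected counts for N = 3289 under a 1:2:1 ratio (total parts = 4):
  dark-blue: 3289 × 1/4 = 822.25
  light-blue: 3289 × 2/4 = 1644.5
  white: 3289 × 1/4 = 822.25
χ² = Σ (O − E)² / E
  dark-blue: (755 − 822.25)² / 822.25 = 5.5002
  light-blue: (1682 − 1644.5)² / 1644.5 = 0.8551
  white: (852 − 822.25)² / 822.25 = 1.0764
χ² = 5.5002 + 0.8551 + 1.0764 = 7.4317 ≈ 7.432
Degrees of freedom = 3 − 1 = 2; critical value at α = 0.05 is 5.991.
Since 7.432 > 5.991, we reject the null hypothesis — the data do not fit the 1:2:1 ratio.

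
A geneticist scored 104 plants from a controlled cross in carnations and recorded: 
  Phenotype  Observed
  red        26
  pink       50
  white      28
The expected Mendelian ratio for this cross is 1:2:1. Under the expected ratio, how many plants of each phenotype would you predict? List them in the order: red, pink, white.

The 1:2:1 ratio has 4 parts, so with N = 104 the expected counts are:
  red: 104 × 1/4 = 26
  pink: 104 × 2/4 = 52
  white: 104 × 1/4 = 26

26, 52, 26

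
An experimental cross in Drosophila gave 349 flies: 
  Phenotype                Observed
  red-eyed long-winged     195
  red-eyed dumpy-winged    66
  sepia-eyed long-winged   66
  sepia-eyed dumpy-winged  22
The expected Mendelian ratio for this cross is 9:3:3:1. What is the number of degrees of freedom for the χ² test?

3

A goodness-of-fit test with 4 phenotype classes has df = 4 − 1 = 3.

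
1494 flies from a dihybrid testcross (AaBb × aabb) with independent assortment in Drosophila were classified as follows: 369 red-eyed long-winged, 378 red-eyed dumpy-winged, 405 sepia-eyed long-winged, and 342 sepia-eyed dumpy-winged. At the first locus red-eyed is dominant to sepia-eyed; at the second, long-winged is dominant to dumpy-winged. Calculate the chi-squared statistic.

5.422

A dihybrid testcross with independent assortment gives a 1:1:1:1 ratio.
Expected counts for N = 1494 under a 1:1:1:1 ratio (total parts = 4):
  red-eyed long-winged: 1494 × 1/4 = 373.5
  red-eyed dumpy-winged: 1494 × 1/4 = 373.5
  sepia-eyed long-winged: 1494 × 1/4 = 373.5
  sepia-eyed dumpy-winged: 1494 × 1/4 = 373.5
χ² = Σ (O − E)² / E
  red-eyed long-winged: (369 − 373.5)² / 373.5 = 0.0542
  red-eyed dumpy-winged: (378 − 373.5)² / 373.5 = 0.0542
  sepia-eyed long-winged: (405 − 373.5)² / 373.5 = 2.6566
  sepia-eyed dumpy-winged: (342 − 373.5)² / 373.5 = 2.6566
χ² = 0.0542 + 0.0542 + 2.6566 + 2.6566 = 5.4216 ≈ 5.422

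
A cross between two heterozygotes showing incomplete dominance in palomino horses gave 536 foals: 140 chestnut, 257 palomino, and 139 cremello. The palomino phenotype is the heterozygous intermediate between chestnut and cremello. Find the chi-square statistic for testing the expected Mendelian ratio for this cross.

With incomplete dominance, a heterozygote × heterozygote cross gives a 1:2:1 phenotypic ratio.
The 1:2:1 ratio has 4 parts, so with N = 536 the expected counts are:
  chestnut: 536 × 1/4 = 134
  palomino: 536 × 2/4 = 268
  cremello: 536 × 1/4 = 134
χ² = Σ (O − E)² / E
  chestnut: (140 − 134)² / 134 = 0.2687
  palomino: (257 − 268)² / 268 = 0.4515
  cremello: (139 − 134)² / 134 = 0.1866
χ² = 0.2687 + 0.4515 + 0.1866 = 0.9068 ≈ 0.907

0.907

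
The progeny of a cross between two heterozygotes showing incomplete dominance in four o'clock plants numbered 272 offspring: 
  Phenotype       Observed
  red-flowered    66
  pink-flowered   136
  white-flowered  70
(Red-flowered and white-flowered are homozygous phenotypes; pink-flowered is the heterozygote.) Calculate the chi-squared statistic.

With incomplete dominance, a heterozygote × heterozygote cross gives a 1:2:1 phenotypic ratio.
Total ratio parts = 4. Expected numbers out of 272:
  red-flowered: 272 × 1/4 = 68
  pink-flowered: 272 × 2/4 = 136
  white-flowered: 272 × 1/4 = 68
χ² = Σ (O − E)² / E
  red-flowered: (66 − 68)² / 68 = 0.0588
  pink-flowered: (136 − 136)² / 136 = 0.0000
  white-flowered: (70 − 68)² / 68 = 0.0588
χ² = 0.0588 + 0.0000 + 0.0588 = 0.1176 ≈ 0.118

0.118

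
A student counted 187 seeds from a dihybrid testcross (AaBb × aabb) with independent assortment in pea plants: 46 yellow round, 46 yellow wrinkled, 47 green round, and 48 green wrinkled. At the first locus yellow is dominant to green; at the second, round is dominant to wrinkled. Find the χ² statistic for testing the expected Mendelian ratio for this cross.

0.059

A dihybrid testcross with independent assortment gives a 1:1:1:1 ratio.
The 1:1:1:1 ratio has 4 parts, so with N = 187 the expected counts are:
  yellow round: 187 × 1/4 = 46.75
  yellow wrinkled: 187 × 1/4 = 46.75
  green round: 187 × 1/4 = 46.75
  green wrinkled: 187 × 1/4 = 46.75
χ² = Σ (O − E)² / E
  yellow round: (46 − 46.75)² / 46.75 = 0.0120
  yellow wrinkled: (46 − 46.75)² / 46.75 = 0.0120
  green round: (47 − 46.75)² / 46.75 = 0.0013
  green wrinkled: (48 − 46.75)² / 46.75 = 0.0334
χ² = 0.0120 + 0.0120 + 0.0013 + 0.0334 = 0.0587 ≈ 0.059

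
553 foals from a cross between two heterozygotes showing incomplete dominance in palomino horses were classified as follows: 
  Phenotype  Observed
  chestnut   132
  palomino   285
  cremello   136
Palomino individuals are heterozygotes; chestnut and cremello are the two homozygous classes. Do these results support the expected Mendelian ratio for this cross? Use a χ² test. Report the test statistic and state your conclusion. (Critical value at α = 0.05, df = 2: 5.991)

With incomplete dominance, a heterozygote × heterozygote cross gives a 1:2:1 phenotypic ratio.
Under the 1:2:1 hypothesis (Σ ratio = 4, N = 553):
  chestnut: 553 × 1/4 = 138.25
  palomino: 553 × 2/4 = 276.5
  cremello: 553 × 1/4 = 138.25
χ² = Σ (O − E)² / E
  chestnut: (132 − 138.25)² / 138.25 = 0.2825
  palomino: (285 − 276.5)² / 276.5 = 0.2613
  cremello: (136 − 138.25)² / 138.25 = 0.0366
χ² = 0.2825 + 0.2613 + 0.0366 = 0.5804 ≈ 0.580
Degrees of freedom = 3 − 1 = 2; critical value at α = 0.05 is 5.991.
Since 0.580 < 5.991, we fail to reject the null hypothesis — the data are consistent with the 1:2:1 ratio.

0.580; consistent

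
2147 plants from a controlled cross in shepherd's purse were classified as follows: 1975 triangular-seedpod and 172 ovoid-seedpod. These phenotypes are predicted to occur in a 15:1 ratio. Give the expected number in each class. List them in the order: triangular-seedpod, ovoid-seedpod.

2012.8125, 134.1875

Under the 15:1 hypothesis (Σ ratio = 16, N = 2147):
  triangular-seedpod: 2147 × 15/16 = 2012.8125
  ovoid-seedpod: 2147 × 1/16 = 134.1875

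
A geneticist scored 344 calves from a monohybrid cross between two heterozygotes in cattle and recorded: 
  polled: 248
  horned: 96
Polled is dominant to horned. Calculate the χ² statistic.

1.550

For a monohybrid cross between heterozygotes with complete dominance, the expected phenotypic ratio is 3:1.
Expected counts for N = 344 under a 3:1 ratio (total parts = 4):
  polled: 344 × 3/4 = 258
  horned: 344 × 1/4 = 86
χ² = Σ (O − E)² / E
  polled: (248 − 258)² / 258 = 0.3876
  horned: (96 − 86)² / 86 = 1.1628
χ² = 0.3876 + 1.1628 = 1.5504 ≈ 1.550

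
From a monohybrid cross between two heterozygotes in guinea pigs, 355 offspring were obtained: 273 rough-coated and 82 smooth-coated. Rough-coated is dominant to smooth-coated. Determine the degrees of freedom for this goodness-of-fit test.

For a monohybrid cross between heterozygotes with complete dominance, the expected phenotypic ratio is 3:1.
A goodness-of-fit test with 2 phenotype classes has df = 2 − 1 = 1.

1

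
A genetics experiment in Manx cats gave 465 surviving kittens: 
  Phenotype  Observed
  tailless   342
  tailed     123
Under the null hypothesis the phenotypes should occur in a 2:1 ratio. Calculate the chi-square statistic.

9.910

Expected counts for N = 465 under a 2:1 ratio (total parts = 3):
  tailless: 465 × 2/3 = 310
  tailed: 465 × 1/3 = 155
χ² = Σ (O − E)² / E
  tailless: (342 − 310)² / 310 = 3.3032
  tailed: (123 − 155)² / 155 = 6.6065
χ² = 3.3032 + 6.6065 = 9.9097 ≈ 9.910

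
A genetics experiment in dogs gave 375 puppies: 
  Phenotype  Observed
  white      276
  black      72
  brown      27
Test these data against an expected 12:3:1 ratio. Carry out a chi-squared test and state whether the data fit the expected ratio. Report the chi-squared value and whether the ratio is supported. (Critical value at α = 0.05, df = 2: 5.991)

0.680; consistent

Expected counts for N = 375 under a 12:3:1 ratio (total parts = 16):
  white: 375 × 12/16 = 281.25
  black: 375 × 3/16 = 70.3125
  brown: 375 × 1/16 = 23.4375
χ² = Σ (O − E)² / E
  white: (276 − 281.25)² / 281.25 = 0.0980
  black: (72 − 70.3125)² / 70.3125 = 0.0405
  brown: (27 − 23.4375)² / 23.4375 = 0.5415
χ² = 0.0980 + 0.0405 + 0.5415 = 0.680
Degrees of freedom = 3 − 1 = 2; critical value at α = 0.05 is 5.991.
Since 0.680 < 5.991, we fail to reject the null hypothesis — the data are consistent with the 12:3:1 ratio.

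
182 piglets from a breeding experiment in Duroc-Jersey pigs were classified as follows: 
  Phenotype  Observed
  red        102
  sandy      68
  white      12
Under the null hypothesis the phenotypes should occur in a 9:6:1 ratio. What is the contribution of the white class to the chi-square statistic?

The 9:6:1 ratio has 16 parts, so with N = 182 the expected counts are:
  red: 182 × 9/16 = 102.375
  sandy: 182 × 6/16 = 68.25
  white: 182 × 1/16 = 11.375
Contribution of white: (12 − 11.375)² / 11.375 = 0.0343

0.034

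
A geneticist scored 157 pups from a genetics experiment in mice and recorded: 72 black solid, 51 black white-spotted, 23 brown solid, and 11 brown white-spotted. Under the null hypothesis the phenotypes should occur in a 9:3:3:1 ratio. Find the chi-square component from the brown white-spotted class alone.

0.144

Under the 9:3:3:1 hypothesis (Σ ratio = 16, N = 157):
  black solid: 157 × 9/16 = 88.3125
  black white-spotted: 157 × 3/16 = 29.4375
  brown solid: 157 × 3/16 = 29.4375
  brown white-spotted: 157 × 1/16 = 9.8125
Contribution of brown white-spotted: (11 − 9.8125)² / 9.8125 = 0.1437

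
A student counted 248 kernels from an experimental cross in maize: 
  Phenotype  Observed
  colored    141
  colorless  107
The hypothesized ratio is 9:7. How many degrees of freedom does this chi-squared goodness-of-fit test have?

1

A goodness-of-fit test with 2 phenotype classes has df = 2 − 1 = 1.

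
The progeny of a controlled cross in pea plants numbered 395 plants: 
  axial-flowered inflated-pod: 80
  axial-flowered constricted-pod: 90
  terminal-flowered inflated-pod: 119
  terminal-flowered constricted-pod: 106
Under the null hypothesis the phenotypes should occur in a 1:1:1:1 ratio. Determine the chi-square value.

9.020

Under the 1:1:1:1 hypothesis (Σ ratio = 4, N = 395):
  axial-flowered inflated-pod: 395 × 1/4 = 98.75
  axial-flowered constricted-pod: 395 × 1/4 = 98.75
  terminal-flowered inflated-pod: 395 × 1/4 = 98.75
  terminal-flowered constricted-pod: 395 × 1/4 = 98.75
χ² = Σ (O − E)² / E
  axial-flowered inflated-pod: (80 − 98.75)² / 98.75 = 3.5601
  axial-flowered constricted-pod: (90 − 98.75)² / 98.75 = 0.7753
  terminal-flowered inflated-pod: (119 − 98.75)² / 98.75 = 4.1525
  terminal-flowered constricted-pod: (106 − 98.75)² / 98.75 = 0.5323
χ² = 3.5601 + 0.7753 + 4.1525 + 0.5323 = 9.0202 ≈ 9.020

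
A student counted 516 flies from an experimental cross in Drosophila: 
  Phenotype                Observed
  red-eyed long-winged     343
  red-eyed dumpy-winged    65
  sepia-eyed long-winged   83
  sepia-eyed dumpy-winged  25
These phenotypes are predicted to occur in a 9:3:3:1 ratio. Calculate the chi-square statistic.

Expected counts for N = 516 under a 9:3:3:1 ratio (total parts = 16):
  red-eyed long-winged: 516 × 9/16 = 290.25
  red-eyed dumpy-winged: 516 × 3/16 = 96.75
  sepia-eyed long-winged: 516 × 3/16 = 96.75
  sepia-eyed dumpy-winged: 516 × 1/16 = 32.25
χ² = Σ (O − E)² / E
  red-eyed long-winged: (343 − 290.25)² / 290.25 = 9.5868
  red-eyed dumpy-winged: (65 − 96.75)² / 96.75 = 10.4193
  sepia-eyed long-winged: (83 − 96.75)² / 96.75 = 1.9541
  sepia-eyed dumpy-winged: (25 − 32.25)² / 32.25 = 1.6298
χ² = 9.5868 + 10.4193 + 1.9541 + 1.6298 = 23.590

23.590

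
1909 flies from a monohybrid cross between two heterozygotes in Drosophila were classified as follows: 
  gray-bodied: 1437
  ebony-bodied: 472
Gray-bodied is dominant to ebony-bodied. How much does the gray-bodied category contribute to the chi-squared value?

0.019

For a monohybrid cross between heterozygotes with complete dominance, the expected phenotypic ratio is 3:1.
Expected counts for N = 1909 under a 3:1 ratio (total parts = 4):
  gray-bodied: 1909 × 3/4 = 1431.75
  ebony-bodied: 1909 × 1/4 = 477.25
Contribution of gray-bodied: (1437 − 1431.75)² / 1431.75 = 0.0193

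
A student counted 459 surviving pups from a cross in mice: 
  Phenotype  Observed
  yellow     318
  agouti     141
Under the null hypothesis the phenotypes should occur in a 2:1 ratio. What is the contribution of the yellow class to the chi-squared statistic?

Under the 2:1 hypothesis (Σ ratio = 3, N = 459):
  yellow: 459 × 2/3 = 306
  agouti: 459 × 1/3 = 153
Contribution of yellow: (318 − 306)² / 306 = 0.4706

0.471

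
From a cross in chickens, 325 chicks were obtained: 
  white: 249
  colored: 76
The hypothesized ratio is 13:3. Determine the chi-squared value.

Expected counts for N = 325 under a 13:3 ratio (total parts = 16):
  white: 325 × 13/16 = 264.0625
  colored: 325 × 3/16 = 60.9375
χ² = Σ (O − E)² / E
  white: (249 − 264.0625)² / 264.0625 = 0.8592
  colored: (76 − 60.9375)² / 60.9375 = 3.7231
χ² = 0.8592 + 3.7231 = 4.5823 ≈ 4.582

4.582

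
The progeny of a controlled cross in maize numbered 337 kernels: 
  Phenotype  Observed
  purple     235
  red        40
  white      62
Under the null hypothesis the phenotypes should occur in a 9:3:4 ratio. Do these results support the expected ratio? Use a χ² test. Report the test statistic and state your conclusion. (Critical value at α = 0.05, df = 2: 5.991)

Total ratio parts = 16. Expected numbers out of 337:
  purple: 337 × 9/16 = 189.5625
  red: 337 × 3/16 = 63.1875
  white: 337 × 4/16 = 84.25
χ² = Σ (O − E)² / E
  purple: (235 − 189.5625)² / 189.5625 = 10.8912
  red: (40 − 63.1875)² / 63.1875 = 8.5090
  white: (62 − 84.25)² / 84.25 = 5.8761
χ² = 10.8912 + 8.5090 + 5.8761 = 25.2763 ≈ 25.276
Degrees of freedom = 3 − 1 = 2; critical value at α = 0.05 is 5.991.
Since 25.276 > 5.991, we reject the null hypothesis — the data do not fit the 9:3:4 ratio.

25.276; not consistent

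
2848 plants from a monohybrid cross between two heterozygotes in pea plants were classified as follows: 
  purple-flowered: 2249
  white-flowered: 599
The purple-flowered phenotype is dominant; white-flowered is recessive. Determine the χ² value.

For a monohybrid cross between heterozygotes with complete dominance, the expected phenotypic ratio is 3:1.
Expected counts for N = 2848 under a 3:1 ratio (total parts = 4):
  purple-flowered: 2848 × 3/4 = 2136
  white-flowered: 2848 × 1/4 = 712
χ² = Σ (O − E)² / E
  purple-flowered: (2249 − 2136)² / 2136 = 5.9780
  white-flowered: (599 − 712)² / 712 = 17.9340
χ² = 5.9780 + 17.9340 = 23.912

23.912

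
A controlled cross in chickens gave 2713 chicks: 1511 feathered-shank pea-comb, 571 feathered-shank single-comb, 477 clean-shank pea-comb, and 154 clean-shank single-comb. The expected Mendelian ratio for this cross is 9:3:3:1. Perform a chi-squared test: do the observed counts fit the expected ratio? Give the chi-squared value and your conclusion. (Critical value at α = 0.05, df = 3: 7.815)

11.184; not consistent

Total ratio parts = 16. Expected numbers out of 2713:
  feathered-shank pea-comb: 2713 × 9/16 = 1526.0625
  feathered-shank single-comb: 2713 × 3/16 = 508.6875
  clean-shank pea-comb: 2713 × 3/16 = 508.6875
  clean-shank single-comb: 2713 × 1/16 = 169.5625
χ² = Σ (O − E)² / E
  feathered-shank pea-comb: (1511 − 1526.0625)² / 1526.0625 = 0.1487
  feathered-shank single-comb: (571 − 508.6875)² / 508.6875 = 7.6331
  clean-shank pea-comb: (477 − 508.6875)² / 508.6875 = 1.9739
  clean-shank single-comb: (154 − 169.5625)² / 169.5625 = 1.4283
χ² = 0.1487 + 7.6331 + 1.9739 + 1.4283 = 11.184
Degrees of freedom = 4 − 1 = 3; critical value at α = 0.05 is 7.815.
Since 11.184 > 7.815, we reject the null hypothesis — the data do not fit the 9:3:3:1 ratio.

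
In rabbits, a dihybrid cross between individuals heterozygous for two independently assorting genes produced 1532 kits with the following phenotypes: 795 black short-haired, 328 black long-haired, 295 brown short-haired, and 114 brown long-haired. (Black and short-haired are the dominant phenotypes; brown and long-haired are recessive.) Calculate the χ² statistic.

14.639

A dihybrid F₂ with independent assortment and complete dominance at both loci gives a 9:3:3:1 phenotypic ratio.
Total ratio parts = 16. Expected numbers out of 1532:
  black short-haired: 1532 × 9/16 = 861.75
  black long-haired: 1532 × 3/16 = 287.25
  brown short-haired: 1532 × 3/16 = 287.25
  brown long-haired: 1532 × 1/16 = 95.75
χ² = Σ (O − E)² / E
  black short-haired: (795 − 861.75)² / 861.75 = 5.1704
  black long-haired: (328 − 287.25)² / 287.25 = 5.7809
  brown short-haired: (295 − 287.25)² / 287.25 = 0.2091
  brown long-haired: (114 − 95.75)² / 95.75 = 3.4785
χ² = 5.1704 + 5.7809 + 0.2091 + 3.4785 = 14.6389 ≈ 14.639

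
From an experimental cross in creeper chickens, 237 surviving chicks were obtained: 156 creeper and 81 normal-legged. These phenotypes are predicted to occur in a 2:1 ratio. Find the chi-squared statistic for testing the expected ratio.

0.076

Expected counts for N = 237 under a 2:1 ratio (total parts = 3):
  creeper: 237 × 2/3 = 158
  normal-legged: 237 × 1/3 = 79
χ² = Σ (O − E)² / E
  creeper: (156 − 158)² / 158 = 0.0253
  normal-legged: (81 − 79)² / 79 = 0.0506
χ² = 0.0253 + 0.0506 = 0.0759 ≈ 0.076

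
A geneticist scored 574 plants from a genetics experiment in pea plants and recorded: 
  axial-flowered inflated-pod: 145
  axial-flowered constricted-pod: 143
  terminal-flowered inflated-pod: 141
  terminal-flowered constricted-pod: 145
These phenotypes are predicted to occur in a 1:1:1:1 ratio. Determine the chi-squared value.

Expected counts for N = 574 under a 1:1:1:1 ratio (total parts = 4):
  axial-flowered inflated-pod: 574 × 1/4 = 143.5
  axial-flowered constricted-pod: 574 × 1/4 = 143.5
  terminal-flowered inflated-pod: 574 × 1/4 = 143.5
  terminal-flowered constricted-pod: 574 × 1/4 = 143.5
χ² = Σ (O − E)² / E
  axial-flowered inflated-pod: (145 − 143.5)² / 143.5 = 0.0157
  axial-flowered constricted-pod: (143 − 143.5)² / 143.5 = 0.0017
  terminal-flowered inflated-pod: (141 − 143.5)² / 143.5 = 0.0436
  terminal-flowered constricted-pod: (145 − 143.5)² / 143.5 = 0.0157
χ² = 0.0157 + 0.0017 + 0.0436 + 0.0157 = 0.0767 ≈ 0.077

0.077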